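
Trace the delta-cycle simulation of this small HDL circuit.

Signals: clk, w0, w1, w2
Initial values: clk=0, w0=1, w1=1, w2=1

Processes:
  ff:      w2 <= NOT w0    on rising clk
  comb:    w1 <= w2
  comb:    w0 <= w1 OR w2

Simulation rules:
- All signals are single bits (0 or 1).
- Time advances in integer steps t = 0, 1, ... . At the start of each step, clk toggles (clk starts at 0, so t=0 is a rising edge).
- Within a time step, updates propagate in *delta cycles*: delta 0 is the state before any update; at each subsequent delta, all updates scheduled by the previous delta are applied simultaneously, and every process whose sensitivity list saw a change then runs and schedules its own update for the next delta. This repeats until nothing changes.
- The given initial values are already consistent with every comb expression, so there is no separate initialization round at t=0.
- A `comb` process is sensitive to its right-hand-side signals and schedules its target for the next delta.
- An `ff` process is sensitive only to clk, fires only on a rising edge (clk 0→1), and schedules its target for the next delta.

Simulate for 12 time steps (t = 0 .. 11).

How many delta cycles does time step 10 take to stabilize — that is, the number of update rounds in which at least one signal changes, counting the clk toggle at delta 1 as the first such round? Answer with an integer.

3

t0.Δ0 w0=1 w1=1 w2=1 clk=0
t0.Δ1 w0=1 w1=1 w2=1 clk=1
t0.Δ2 w0=1 w1=1 w2=0 clk=1
t0.Δ3 w0=1 w1=0 w2=0 clk=1
t0.Δ4 w0=0 w1=0 w2=0 clk=1
t1.Δ0 w0=0 w1=0 w2=0 clk=1
t1.Δ1 w0=0 w1=0 w2=0 clk=0
t2.Δ0 w0=0 w1=0 w2=0 clk=0
t2.Δ1 w0=0 w1=0 w2=0 clk=1
t2.Δ2 w0=0 w1=0 w2=1 clk=1
t2.Δ3 w0=1 w1=1 w2=1 clk=1
t3.Δ0 w0=1 w1=1 w2=1 clk=1
t3.Δ1 w0=1 w1=1 w2=1 clk=0
t4.Δ0 w0=1 w1=1 w2=1 clk=0
t4.Δ1 w0=1 w1=1 w2=1 clk=1
t4.Δ2 w0=1 w1=1 w2=0 clk=1
t4.Δ3 w0=1 w1=0 w2=0 clk=1
t4.Δ4 w0=0 w1=0 w2=0 clk=1
t5.Δ0 w0=0 w1=0 w2=0 clk=1
t5.Δ1 w0=0 w1=0 w2=0 clk=0
t6.Δ0 w0=0 w1=0 w2=0 clk=0
t6.Δ1 w0=0 w1=0 w2=0 clk=1
t6.Δ2 w0=0 w1=0 w2=1 clk=1
t6.Δ3 w0=1 w1=1 w2=1 clk=1
t7.Δ0 w0=1 w1=1 w2=1 clk=1
t7.Δ1 w0=1 w1=1 w2=1 clk=0
t8.Δ0 w0=1 w1=1 w2=1 clk=0
t8.Δ1 w0=1 w1=1 w2=1 clk=1
t8.Δ2 w0=1 w1=1 w2=0 clk=1
t8.Δ3 w0=1 w1=0 w2=0 clk=1
t8.Δ4 w0=0 w1=0 w2=0 clk=1
t9.Δ0 w0=0 w1=0 w2=0 clk=1
t9.Δ1 w0=0 w1=0 w2=0 clk=0
t10.Δ0 w0=0 w1=0 w2=0 clk=0
t10.Δ1 w0=0 w1=0 w2=0 clk=1
t10.Δ2 w0=0 w1=0 w2=1 clk=1
t10.Δ3 w0=1 w1=1 w2=1 clk=1
t11.Δ0 w0=1 w1=1 w2=1 clk=1
t11.Δ1 w0=1 w1=1 w2=1 clk=0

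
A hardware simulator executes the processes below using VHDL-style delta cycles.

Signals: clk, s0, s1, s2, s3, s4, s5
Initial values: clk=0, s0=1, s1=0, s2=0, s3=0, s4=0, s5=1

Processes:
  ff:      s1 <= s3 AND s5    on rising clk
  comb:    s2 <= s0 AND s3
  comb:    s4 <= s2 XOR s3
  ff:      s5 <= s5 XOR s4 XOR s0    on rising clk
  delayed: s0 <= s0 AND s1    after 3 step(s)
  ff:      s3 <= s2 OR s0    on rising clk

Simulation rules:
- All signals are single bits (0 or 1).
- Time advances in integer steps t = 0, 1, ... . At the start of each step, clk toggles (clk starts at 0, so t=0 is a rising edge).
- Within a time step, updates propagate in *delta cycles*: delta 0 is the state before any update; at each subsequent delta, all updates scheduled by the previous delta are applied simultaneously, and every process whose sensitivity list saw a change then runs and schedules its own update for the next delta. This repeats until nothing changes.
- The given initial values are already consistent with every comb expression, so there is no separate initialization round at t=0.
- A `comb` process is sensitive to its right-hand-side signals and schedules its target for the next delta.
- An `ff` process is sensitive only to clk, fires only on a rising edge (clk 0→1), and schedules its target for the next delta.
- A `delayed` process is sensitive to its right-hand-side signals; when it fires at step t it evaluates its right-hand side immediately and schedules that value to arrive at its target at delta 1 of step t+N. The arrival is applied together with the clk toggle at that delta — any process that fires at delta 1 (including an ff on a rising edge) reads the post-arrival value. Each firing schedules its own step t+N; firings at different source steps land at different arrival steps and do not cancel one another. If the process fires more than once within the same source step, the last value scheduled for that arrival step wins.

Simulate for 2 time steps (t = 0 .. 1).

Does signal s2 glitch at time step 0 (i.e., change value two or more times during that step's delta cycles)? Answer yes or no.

t=0 Δ0: s3=0 s4=0 s0=1 s2=0 s1=0 clk=0 s5=1
  Δ1: clk:0→1
  Δ2: s3:0→1, s5:1→0
  Δ3: s4:0→1, s2:0→1
  Δ4: s4:1→0
  (4Δ to stable)
t=1 Δ0: s3=1 s4=0 s0=1 s2=1 s1=0 clk=1 s5=0
  Δ1: clk:1→0
  (1Δ to stable)

no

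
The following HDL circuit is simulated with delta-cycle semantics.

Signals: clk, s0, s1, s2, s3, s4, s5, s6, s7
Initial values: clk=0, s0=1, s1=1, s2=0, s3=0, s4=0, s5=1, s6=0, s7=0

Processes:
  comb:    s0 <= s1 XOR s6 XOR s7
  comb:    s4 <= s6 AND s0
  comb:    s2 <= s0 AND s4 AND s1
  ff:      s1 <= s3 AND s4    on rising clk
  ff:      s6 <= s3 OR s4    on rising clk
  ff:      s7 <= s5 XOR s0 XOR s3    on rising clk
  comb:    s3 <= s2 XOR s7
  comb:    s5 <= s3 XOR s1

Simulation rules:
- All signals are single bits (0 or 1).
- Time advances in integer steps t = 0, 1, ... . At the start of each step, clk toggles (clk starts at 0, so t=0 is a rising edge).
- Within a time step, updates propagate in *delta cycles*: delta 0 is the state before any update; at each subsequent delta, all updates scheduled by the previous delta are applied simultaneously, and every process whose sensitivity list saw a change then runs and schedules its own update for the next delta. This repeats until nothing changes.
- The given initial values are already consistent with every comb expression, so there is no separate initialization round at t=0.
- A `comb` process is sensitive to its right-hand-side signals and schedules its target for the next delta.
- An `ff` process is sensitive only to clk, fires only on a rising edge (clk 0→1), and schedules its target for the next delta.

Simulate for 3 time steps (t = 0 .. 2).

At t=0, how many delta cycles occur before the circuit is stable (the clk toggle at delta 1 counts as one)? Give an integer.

t0.Δ0 s3=0 s1=1 s2=0 s4=0 s0=1 s5=1 clk=0 s6=0 s7=0
t0.Δ1 s3=0 s1=1 s2=0 s4=0 s0=1 s5=1 clk=1 s6=0 s7=0
t0.Δ2 s3=0 s1=0 s2=0 s4=0 s0=1 s5=1 clk=1 s6=0 s7=0
t0.Δ3 s3=0 s1=0 s2=0 s4=0 s0=0 s5=0 clk=1 s6=0 s7=0
t1.Δ0 s3=0 s1=0 s2=0 s4=0 s0=0 s5=0 clk=1 s6=0 s7=0
t1.Δ1 s3=0 s1=0 s2=0 s4=0 s0=0 s5=0 clk=0 s6=0 s7=0
t2.Δ0 s3=0 s1=0 s2=0 s4=0 s0=0 s5=0 clk=0 s6=0 s7=0
t2.Δ1 s3=0 s1=0 s2=0 s4=0 s0=0 s5=0 clk=1 s6=0 s7=0

3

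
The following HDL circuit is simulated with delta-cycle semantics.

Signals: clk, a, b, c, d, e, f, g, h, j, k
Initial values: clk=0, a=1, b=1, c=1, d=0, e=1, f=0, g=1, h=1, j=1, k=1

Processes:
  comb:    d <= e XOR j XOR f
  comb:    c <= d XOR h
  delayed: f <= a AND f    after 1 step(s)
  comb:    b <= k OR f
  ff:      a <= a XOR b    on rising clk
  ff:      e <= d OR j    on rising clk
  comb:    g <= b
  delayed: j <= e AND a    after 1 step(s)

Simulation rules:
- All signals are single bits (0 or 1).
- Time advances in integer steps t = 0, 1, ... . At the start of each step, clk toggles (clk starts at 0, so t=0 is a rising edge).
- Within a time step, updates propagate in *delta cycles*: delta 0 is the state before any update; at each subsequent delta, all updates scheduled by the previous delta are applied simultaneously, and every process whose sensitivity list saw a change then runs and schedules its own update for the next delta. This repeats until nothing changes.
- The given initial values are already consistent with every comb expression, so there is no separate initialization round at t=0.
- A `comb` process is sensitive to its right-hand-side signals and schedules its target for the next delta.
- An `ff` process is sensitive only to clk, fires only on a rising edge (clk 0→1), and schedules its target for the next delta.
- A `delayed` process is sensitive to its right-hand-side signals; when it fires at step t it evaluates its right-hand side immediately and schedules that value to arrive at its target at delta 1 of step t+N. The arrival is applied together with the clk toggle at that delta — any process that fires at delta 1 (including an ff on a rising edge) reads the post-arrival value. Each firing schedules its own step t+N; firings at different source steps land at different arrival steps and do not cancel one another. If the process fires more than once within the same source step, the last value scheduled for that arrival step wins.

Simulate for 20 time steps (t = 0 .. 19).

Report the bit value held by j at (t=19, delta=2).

1

[bits: e,h,b,f,clk,d,a,c,k,j,g]
t=0: Δ0=11100011111 Δ1=11101011111 Δ2=11101001111 | 2Δ
t=1: Δ0=11101001111 Δ1=11100001101 Δ2=11100101101 Δ3=11100100101 | 3Δ
t=2: Δ0=11100100101 Δ1=11101100101 Δ2=11101110101 | 2Δ
t=3: Δ0=11101110101 Δ1=11100110111 Δ2=11100010111 Δ3=11100011111 | 3Δ
t=4: Δ0=11100011111 Δ1=11101011111 Δ2=11101001111 | 2Δ
t=5: Δ0=11101001111 Δ1=11100001101 Δ2=11100101101 Δ3=11100100101 | 3Δ
t=6: Δ0=11100100101 Δ1=11101100101 Δ2=11101110101 | 2Δ
t=7: Δ0=11101110101 Δ1=11100110111 Δ2=11100010111 Δ3=11100011111 | 3Δ
t=8: Δ0=11100011111 Δ1=11101011111 Δ2=11101001111 | 2Δ
t=9: Δ0=11101001111 Δ1=11100001101 Δ2=11100101101 Δ3=11100100101 | 3Δ
t=10: Δ0=11100100101 Δ1=11101100101 Δ2=11101110101 | 2Δ
t=11: Δ0=11101110101 Δ1=11100110111 Δ2=11100010111 Δ3=11100011111 | 3Δ
t=12: Δ0=11100011111 Δ1=11101011111 Δ2=11101001111 | 2Δ
t=13: Δ0=11101001111 Δ1=11100001101 Δ2=11100101101 Δ3=11100100101 | 3Δ
t=14: Δ0=11100100101 Δ1=11101100101 Δ2=11101110101 | 2Δ
t=15: Δ0=11101110101 Δ1=11100110111 Δ2=11100010111 Δ3=11100011111 | 3Δ
t=16: Δ0=11100011111 Δ1=11101011111 Δ2=11101001111 | 2Δ
t=17: Δ0=11101001111 Δ1=11100001101 Δ2=11100101101 Δ3=11100100101 | 3Δ
t=18: Δ0=11100100101 Δ1=11101100101 Δ2=11101110101 | 2Δ
t=19: Δ0=11101110101 Δ1=11100110111 Δ2=11100010111 Δ3=11100011111 | 3Δ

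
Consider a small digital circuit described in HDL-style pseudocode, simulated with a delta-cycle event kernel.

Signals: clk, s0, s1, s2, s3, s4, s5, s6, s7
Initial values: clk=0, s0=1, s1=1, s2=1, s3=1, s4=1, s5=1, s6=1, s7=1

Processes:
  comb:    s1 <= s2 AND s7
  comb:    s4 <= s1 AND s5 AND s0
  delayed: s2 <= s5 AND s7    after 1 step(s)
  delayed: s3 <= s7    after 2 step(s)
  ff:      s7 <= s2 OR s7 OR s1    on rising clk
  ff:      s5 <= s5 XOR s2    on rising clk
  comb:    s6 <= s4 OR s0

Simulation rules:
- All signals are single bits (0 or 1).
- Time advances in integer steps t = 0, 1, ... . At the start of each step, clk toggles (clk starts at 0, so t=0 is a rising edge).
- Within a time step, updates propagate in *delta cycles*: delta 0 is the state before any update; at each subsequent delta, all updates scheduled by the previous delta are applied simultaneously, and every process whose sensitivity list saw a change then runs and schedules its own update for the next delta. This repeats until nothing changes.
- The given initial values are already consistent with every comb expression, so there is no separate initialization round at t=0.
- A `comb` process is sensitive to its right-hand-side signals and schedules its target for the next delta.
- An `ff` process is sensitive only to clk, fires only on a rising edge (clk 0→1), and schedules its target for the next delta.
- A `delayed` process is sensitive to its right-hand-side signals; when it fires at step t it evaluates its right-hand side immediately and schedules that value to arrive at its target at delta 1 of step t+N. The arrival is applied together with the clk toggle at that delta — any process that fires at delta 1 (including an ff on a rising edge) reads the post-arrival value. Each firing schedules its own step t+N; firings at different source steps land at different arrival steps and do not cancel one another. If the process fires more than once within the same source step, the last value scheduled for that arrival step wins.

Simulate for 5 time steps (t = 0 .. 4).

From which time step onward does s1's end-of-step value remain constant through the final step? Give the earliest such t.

1

[bits: s5,s0,s7,s4,s1,s6,s2,s3,clk]
t=0: Δ0=111111110 Δ1=111111111 Δ2=011111111 Δ3=011011111 | 3Δ
t=1: Δ0=011011111 Δ1=011011010 Δ2=011001010 | 2Δ
t=2: Δ0=011001010 Δ1=011001011 | 1Δ
t=3: Δ0=011001011 Δ1=011001010 | 1Δ
t=4: Δ0=011001010 Δ1=011001011 | 1Δ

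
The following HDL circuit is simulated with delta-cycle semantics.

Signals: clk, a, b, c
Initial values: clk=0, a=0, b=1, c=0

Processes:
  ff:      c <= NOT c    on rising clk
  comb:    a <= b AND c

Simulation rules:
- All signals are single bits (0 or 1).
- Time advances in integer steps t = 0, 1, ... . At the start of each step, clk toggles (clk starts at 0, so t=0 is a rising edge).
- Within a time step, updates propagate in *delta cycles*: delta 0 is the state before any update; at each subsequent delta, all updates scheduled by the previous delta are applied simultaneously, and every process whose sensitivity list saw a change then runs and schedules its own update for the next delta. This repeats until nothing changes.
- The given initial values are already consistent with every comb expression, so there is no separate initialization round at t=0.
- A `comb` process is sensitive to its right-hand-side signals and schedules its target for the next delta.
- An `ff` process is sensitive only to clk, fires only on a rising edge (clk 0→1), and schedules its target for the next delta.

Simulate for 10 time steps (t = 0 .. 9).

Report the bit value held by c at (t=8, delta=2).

[bits: a,c,b,clk]
t=0: Δ0=0010 Δ1=0011 Δ2=0111 Δ3=1111 | 3Δ
t=1: Δ0=1111 Δ1=1110 | 1Δ
t=2: Δ0=1110 Δ1=1111 Δ2=1011 Δ3=0011 | 3Δ
t=3: Δ0=0011 Δ1=0010 | 1Δ
t=4: Δ0=0010 Δ1=0011 Δ2=0111 Δ3=1111 | 3Δ
t=5: Δ0=1111 Δ1=1110 | 1Δ
t=6: Δ0=1110 Δ1=1111 Δ2=1011 Δ3=0011 | 3Δ
t=7: Δ0=0011 Δ1=0010 | 1Δ
t=8: Δ0=0010 Δ1=0011 Δ2=0111 Δ3=1111 | 3Δ
t=9: Δ0=1111 Δ1=1110 | 1Δ

1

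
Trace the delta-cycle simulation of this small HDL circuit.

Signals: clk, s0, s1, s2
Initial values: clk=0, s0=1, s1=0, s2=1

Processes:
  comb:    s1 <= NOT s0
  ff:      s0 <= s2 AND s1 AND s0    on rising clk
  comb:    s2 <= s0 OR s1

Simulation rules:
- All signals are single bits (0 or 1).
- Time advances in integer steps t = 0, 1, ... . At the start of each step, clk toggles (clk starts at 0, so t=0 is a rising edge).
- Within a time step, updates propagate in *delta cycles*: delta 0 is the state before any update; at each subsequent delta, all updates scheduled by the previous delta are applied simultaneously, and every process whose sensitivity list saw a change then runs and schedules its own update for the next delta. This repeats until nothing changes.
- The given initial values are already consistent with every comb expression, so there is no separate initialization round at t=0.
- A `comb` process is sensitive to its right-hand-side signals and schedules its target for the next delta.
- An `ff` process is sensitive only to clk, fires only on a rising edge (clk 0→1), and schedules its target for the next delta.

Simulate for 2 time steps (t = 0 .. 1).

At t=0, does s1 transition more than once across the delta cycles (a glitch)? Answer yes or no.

no

t0.Δ0 s2=1 s1=0 clk=0 s0=1
t0.Δ1 s2=1 s1=0 clk=1 s0=1
t0.Δ2 s2=1 s1=0 clk=1 s0=0
t0.Δ3 s2=0 s1=1 clk=1 s0=0
t0.Δ4 s2=1 s1=1 clk=1 s0=0
t1.Δ0 s2=1 s1=1 clk=1 s0=0
t1.Δ1 s2=1 s1=1 clk=0 s0=0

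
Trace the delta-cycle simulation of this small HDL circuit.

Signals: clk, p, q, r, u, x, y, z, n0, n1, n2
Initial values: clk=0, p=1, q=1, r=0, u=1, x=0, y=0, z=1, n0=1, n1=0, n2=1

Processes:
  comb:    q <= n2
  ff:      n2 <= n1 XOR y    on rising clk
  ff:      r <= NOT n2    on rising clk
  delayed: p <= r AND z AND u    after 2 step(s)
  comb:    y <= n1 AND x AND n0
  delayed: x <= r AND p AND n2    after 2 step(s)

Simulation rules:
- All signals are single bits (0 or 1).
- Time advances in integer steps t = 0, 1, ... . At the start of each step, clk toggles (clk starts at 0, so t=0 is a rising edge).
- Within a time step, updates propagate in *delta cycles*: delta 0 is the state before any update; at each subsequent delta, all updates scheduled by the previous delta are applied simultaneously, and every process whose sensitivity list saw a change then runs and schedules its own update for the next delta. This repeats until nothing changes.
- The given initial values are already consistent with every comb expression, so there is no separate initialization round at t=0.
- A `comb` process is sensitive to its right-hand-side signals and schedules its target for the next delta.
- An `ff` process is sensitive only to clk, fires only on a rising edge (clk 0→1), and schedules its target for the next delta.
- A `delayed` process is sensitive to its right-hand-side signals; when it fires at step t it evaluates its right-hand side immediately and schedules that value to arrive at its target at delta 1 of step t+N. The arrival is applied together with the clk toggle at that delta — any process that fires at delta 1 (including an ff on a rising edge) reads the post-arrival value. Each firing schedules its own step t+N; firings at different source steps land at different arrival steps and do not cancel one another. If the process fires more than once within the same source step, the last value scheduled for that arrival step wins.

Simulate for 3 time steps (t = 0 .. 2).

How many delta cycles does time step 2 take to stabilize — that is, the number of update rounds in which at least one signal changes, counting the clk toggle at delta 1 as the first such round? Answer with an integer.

2

t=0 Δ0: r=0 n2=1 y=0 clk=0 x=0 q=1 z=1 p=1 n1=0 u=1 n0=1
  Δ1: clk:0→1
  Δ2: n2:1→0
  Δ3: q:1→0
  (3Δ to stable)
t=1 Δ0: r=0 n2=0 y=0 clk=1 x=0 q=0 z=1 p=1 n1=0 u=1 n0=1
  Δ1: clk:1→0
  (1Δ to stable)
t=2 Δ0: r=0 n2=0 y=0 clk=0 x=0 q=0 z=1 p=1 n1=0 u=1 n0=1
  Δ1: clk:0→1
  Δ2: r:0→1
  (2Δ to stable)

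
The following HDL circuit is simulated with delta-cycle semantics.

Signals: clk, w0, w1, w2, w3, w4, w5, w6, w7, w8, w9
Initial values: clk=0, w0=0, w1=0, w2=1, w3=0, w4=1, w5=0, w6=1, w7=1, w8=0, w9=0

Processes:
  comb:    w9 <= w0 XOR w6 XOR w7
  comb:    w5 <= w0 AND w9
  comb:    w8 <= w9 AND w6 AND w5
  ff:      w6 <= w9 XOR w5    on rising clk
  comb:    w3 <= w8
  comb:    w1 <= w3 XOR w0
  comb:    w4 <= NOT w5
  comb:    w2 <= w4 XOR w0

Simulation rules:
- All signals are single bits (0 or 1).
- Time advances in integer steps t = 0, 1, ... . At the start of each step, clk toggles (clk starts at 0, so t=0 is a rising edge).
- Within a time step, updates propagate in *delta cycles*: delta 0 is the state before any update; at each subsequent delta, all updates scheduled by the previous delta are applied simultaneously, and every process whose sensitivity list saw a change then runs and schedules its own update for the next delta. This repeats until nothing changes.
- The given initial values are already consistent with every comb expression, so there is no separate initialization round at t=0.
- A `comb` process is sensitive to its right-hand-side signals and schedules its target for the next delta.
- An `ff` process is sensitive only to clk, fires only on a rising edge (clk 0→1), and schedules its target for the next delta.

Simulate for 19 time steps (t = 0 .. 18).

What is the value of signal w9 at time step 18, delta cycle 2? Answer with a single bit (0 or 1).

1

t0.Δ0 w9=0 w4=1 w3=0 w0=0 w7=1 w5=0 w2=1 clk=0 w6=1 w1=0 w8=0
t0.Δ1 w9=0 w4=1 w3=0 w0=0 w7=1 w5=0 w2=1 clk=1 w6=1 w1=0 w8=0
t0.Δ2 w9=0 w4=1 w3=0 w0=0 w7=1 w5=0 w2=1 clk=1 w6=0 w1=0 w8=0
t0.Δ3 w9=1 w4=1 w3=0 w0=0 w7=1 w5=0 w2=1 clk=1 w6=0 w1=0 w8=0
t1.Δ0 w9=1 w4=1 w3=0 w0=0 w7=1 w5=0 w2=1 clk=1 w6=0 w1=0 w8=0
t1.Δ1 w9=1 w4=1 w3=0 w0=0 w7=1 w5=0 w2=1 clk=0 w6=0 w1=0 w8=0
t2.Δ0 w9=1 w4=1 w3=0 w0=0 w7=1 w5=0 w2=1 clk=0 w6=0 w1=0 w8=0
t2.Δ1 w9=1 w4=1 w3=0 w0=0 w7=1 w5=0 w2=1 clk=1 w6=0 w1=0 w8=0
t2.Δ2 w9=1 w4=1 w3=0 w0=0 w7=1 w5=0 w2=1 clk=1 w6=1 w1=0 w8=0
t2.Δ3 w9=0 w4=1 w3=0 w0=0 w7=1 w5=0 w2=1 clk=1 w6=1 w1=0 w8=0
t3.Δ0 w9=0 w4=1 w3=0 w0=0 w7=1 w5=0 w2=1 clk=1 w6=1 w1=0 w8=0
t3.Δ1 w9=0 w4=1 w3=0 w0=0 w7=1 w5=0 w2=1 clk=0 w6=1 w1=0 w8=0
t4.Δ0 w9=0 w4=1 w3=0 w0=0 w7=1 w5=0 w2=1 clk=0 w6=1 w1=0 w8=0
t4.Δ1 w9=0 w4=1 w3=0 w0=0 w7=1 w5=0 w2=1 clk=1 w6=1 w1=0 w8=0
t4.Δ2 w9=0 w4=1 w3=0 w0=0 w7=1 w5=0 w2=1 clk=1 w6=0 w1=0 w8=0
t4.Δ3 w9=1 w4=1 w3=0 w0=0 w7=1 w5=0 w2=1 clk=1 w6=0 w1=0 w8=0
t5.Δ0 w9=1 w4=1 w3=0 w0=0 w7=1 w5=0 w2=1 clk=1 w6=0 w1=0 w8=0
t5.Δ1 w9=1 w4=1 w3=0 w0=0 w7=1 w5=0 w2=1 clk=0 w6=0 w1=0 w8=0
t6.Δ0 w9=1 w4=1 w3=0 w0=0 w7=1 w5=0 w2=1 clk=0 w6=0 w1=0 w8=0
t6.Δ1 w9=1 w4=1 w3=0 w0=0 w7=1 w5=0 w2=1 clk=1 w6=0 w1=0 w8=0
t6.Δ2 w9=1 w4=1 w3=0 w0=0 w7=1 w5=0 w2=1 clk=1 w6=1 w1=0 w8=0
t6.Δ3 w9=0 w4=1 w3=0 w0=0 w7=1 w5=0 w2=1 clk=1 w6=1 w1=0 w8=0
t7.Δ0 w9=0 w4=1 w3=0 w0=0 w7=1 w5=0 w2=1 clk=1 w6=1 w1=0 w8=0
t7.Δ1 w9=0 w4=1 w3=0 w0=0 w7=1 w5=0 w2=1 clk=0 w6=1 w1=0 w8=0
t8.Δ0 w9=0 w4=1 w3=0 w0=0 w7=1 w5=0 w2=1 clk=0 w6=1 w1=0 w8=0
t8.Δ1 w9=0 w4=1 w3=0 w0=0 w7=1 w5=0 w2=1 clk=1 w6=1 w1=0 w8=0
t8.Δ2 w9=0 w4=1 w3=0 w0=0 w7=1 w5=0 w2=1 clk=1 w6=0 w1=0 w8=0
t8.Δ3 w9=1 w4=1 w3=0 w0=0 w7=1 w5=0 w2=1 clk=1 w6=0 w1=0 w8=0
t9.Δ0 w9=1 w4=1 w3=0 w0=0 w7=1 w5=0 w2=1 clk=1 w6=0 w1=0 w8=0
t9.Δ1 w9=1 w4=1 w3=0 w0=0 w7=1 w5=0 w2=1 clk=0 w6=0 w1=0 w8=0
t10.Δ0 w9=1 w4=1 w3=0 w0=0 w7=1 w5=0 w2=1 clk=0 w6=0 w1=0 w8=0
t10.Δ1 w9=1 w4=1 w3=0 w0=0 w7=1 w5=0 w2=1 clk=1 w6=0 w1=0 w8=0
t10.Δ2 w9=1 w4=1 w3=0 w0=0 w7=1 w5=0 w2=1 clk=1 w6=1 w1=0 w8=0
t10.Δ3 w9=0 w4=1 w3=0 w0=0 w7=1 w5=0 w2=1 clk=1 w6=1 w1=0 w8=0
t11.Δ0 w9=0 w4=1 w3=0 w0=0 w7=1 w5=0 w2=1 clk=1 w6=1 w1=0 w8=0
t11.Δ1 w9=0 w4=1 w3=0 w0=0 w7=1 w5=0 w2=1 clk=0 w6=1 w1=0 w8=0
t12.Δ0 w9=0 w4=1 w3=0 w0=0 w7=1 w5=0 w2=1 clk=0 w6=1 w1=0 w8=0
t12.Δ1 w9=0 w4=1 w3=0 w0=0 w7=1 w5=0 w2=1 clk=1 w6=1 w1=0 w8=0
t12.Δ2 w9=0 w4=1 w3=0 w0=0 w7=1 w5=0 w2=1 clk=1 w6=0 w1=0 w8=0
t12.Δ3 w9=1 w4=1 w3=0 w0=0 w7=1 w5=0 w2=1 clk=1 w6=0 w1=0 w8=0
t13.Δ0 w9=1 w4=1 w3=0 w0=0 w7=1 w5=0 w2=1 clk=1 w6=0 w1=0 w8=0
t13.Δ1 w9=1 w4=1 w3=0 w0=0 w7=1 w5=0 w2=1 clk=0 w6=0 w1=0 w8=0
t14.Δ0 w9=1 w4=1 w3=0 w0=0 w7=1 w5=0 w2=1 clk=0 w6=0 w1=0 w8=0
t14.Δ1 w9=1 w4=1 w3=0 w0=0 w7=1 w5=0 w2=1 clk=1 w6=0 w1=0 w8=0
t14.Δ2 w9=1 w4=1 w3=0 w0=0 w7=1 w5=0 w2=1 clk=1 w6=1 w1=0 w8=0
t14.Δ3 w9=0 w4=1 w3=0 w0=0 w7=1 w5=0 w2=1 clk=1 w6=1 w1=0 w8=0
t15.Δ0 w9=0 w4=1 w3=0 w0=0 w7=1 w5=0 w2=1 clk=1 w6=1 w1=0 w8=0
t15.Δ1 w9=0 w4=1 w3=0 w0=0 w7=1 w5=0 w2=1 clk=0 w6=1 w1=0 w8=0
t16.Δ0 w9=0 w4=1 w3=0 w0=0 w7=1 w5=0 w2=1 clk=0 w6=1 w1=0 w8=0
t16.Δ1 w9=0 w4=1 w3=0 w0=0 w7=1 w5=0 w2=1 clk=1 w6=1 w1=0 w8=0
t16.Δ2 w9=0 w4=1 w3=0 w0=0 w7=1 w5=0 w2=1 clk=1 w6=0 w1=0 w8=0
t16.Δ3 w9=1 w4=1 w3=0 w0=0 w7=1 w5=0 w2=1 clk=1 w6=0 w1=0 w8=0
t17.Δ0 w9=1 w4=1 w3=0 w0=0 w7=1 w5=0 w2=1 clk=1 w6=0 w1=0 w8=0
t17.Δ1 w9=1 w4=1 w3=0 w0=0 w7=1 w5=0 w2=1 clk=0 w6=0 w1=0 w8=0
t18.Δ0 w9=1 w4=1 w3=0 w0=0 w7=1 w5=0 w2=1 clk=0 w6=0 w1=0 w8=0
t18.Δ1 w9=1 w4=1 w3=0 w0=0 w7=1 w5=0 w2=1 clk=1 w6=0 w1=0 w8=0
t18.Δ2 w9=1 w4=1 w3=0 w0=0 w7=1 w5=0 w2=1 clk=1 w6=1 w1=0 w8=0
t18.Δ3 w9=0 w4=1 w3=0 w0=0 w7=1 w5=0 w2=1 clk=1 w6=1 w1=0 w8=0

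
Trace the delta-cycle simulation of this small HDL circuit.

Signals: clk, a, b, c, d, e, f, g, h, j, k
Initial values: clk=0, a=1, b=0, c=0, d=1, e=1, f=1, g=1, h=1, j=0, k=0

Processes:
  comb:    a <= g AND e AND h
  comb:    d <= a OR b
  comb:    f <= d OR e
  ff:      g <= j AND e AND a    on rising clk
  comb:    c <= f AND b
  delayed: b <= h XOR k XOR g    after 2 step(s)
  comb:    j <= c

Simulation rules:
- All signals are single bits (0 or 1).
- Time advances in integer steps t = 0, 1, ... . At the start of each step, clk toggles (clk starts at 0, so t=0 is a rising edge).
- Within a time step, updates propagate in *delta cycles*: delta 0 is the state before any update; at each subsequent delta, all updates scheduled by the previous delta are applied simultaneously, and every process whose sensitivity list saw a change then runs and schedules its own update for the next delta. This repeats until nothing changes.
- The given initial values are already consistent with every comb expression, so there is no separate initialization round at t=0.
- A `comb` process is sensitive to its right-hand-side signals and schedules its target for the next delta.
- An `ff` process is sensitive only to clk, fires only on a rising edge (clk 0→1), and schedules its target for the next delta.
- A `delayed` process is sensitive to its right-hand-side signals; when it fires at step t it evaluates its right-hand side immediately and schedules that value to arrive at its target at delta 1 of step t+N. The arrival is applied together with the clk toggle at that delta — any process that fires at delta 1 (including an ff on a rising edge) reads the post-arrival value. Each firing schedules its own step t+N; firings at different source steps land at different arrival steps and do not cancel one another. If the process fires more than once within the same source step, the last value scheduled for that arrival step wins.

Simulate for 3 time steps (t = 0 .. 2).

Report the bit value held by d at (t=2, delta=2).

t0.Δ0 g=1 a=1 e=1 h=1 k=0 clk=0 j=0 c=0 b=0 d=1 f=1
t0.Δ1 g=1 a=1 e=1 h=1 k=0 clk=1 j=0 c=0 b=0 d=1 f=1
t0.Δ2 g=0 a=1 e=1 h=1 k=0 clk=1 j=0 c=0 b=0 d=1 f=1
t0.Δ3 g=0 a=0 e=1 h=1 k=0 clk=1 j=0 c=0 b=0 d=1 f=1
t0.Δ4 g=0 a=0 e=1 h=1 k=0 clk=1 j=0 c=0 b=0 d=0 f=1
t1.Δ0 g=0 a=0 e=1 h=1 k=0 clk=1 j=0 c=0 b=0 d=0 f=1
t1.Δ1 g=0 a=0 e=1 h=1 k=0 clk=0 j=0 c=0 b=0 d=0 f=1
t2.Δ0 g=0 a=0 e=1 h=1 k=0 clk=0 j=0 c=0 b=0 d=0 f=1
t2.Δ1 g=0 a=0 e=1 h=1 k=0 clk=1 j=0 c=0 b=1 d=0 f=1
t2.Δ2 g=0 a=0 e=1 h=1 k=0 clk=1 j=0 c=1 b=1 d=1 f=1
t2.Δ3 g=0 a=0 e=1 h=1 k=0 clk=1 j=1 c=1 b=1 d=1 f=1

1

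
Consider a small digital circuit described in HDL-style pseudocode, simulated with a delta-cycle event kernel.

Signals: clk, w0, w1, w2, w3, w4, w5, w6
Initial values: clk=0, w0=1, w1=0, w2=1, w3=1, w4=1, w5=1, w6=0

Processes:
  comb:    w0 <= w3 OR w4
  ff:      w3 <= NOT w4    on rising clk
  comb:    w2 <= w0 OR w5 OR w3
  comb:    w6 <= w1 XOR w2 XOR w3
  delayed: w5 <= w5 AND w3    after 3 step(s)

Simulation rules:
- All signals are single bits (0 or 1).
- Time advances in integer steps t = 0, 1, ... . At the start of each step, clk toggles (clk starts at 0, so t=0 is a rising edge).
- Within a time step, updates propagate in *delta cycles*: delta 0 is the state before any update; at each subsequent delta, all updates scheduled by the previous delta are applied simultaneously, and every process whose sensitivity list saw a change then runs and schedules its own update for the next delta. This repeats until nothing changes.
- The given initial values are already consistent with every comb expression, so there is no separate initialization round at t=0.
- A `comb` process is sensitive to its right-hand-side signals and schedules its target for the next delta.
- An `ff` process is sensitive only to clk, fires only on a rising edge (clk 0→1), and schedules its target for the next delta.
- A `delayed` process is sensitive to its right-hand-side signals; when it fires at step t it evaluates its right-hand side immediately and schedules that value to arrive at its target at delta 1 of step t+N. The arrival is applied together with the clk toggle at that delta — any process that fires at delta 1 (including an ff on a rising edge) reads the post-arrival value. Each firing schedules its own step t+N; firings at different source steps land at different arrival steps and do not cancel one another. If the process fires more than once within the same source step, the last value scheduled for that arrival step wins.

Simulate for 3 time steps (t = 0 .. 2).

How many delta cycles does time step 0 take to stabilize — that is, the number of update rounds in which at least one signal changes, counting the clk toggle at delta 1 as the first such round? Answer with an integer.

[bits: w3,clk,w6,w0,w4,w2,w5,w1]
t=0: Δ0=10011110 Δ1=11011110 Δ2=01011110 Δ3=01111110 | 3Δ
t=1: Δ0=01111110 Δ1=00111110 | 1Δ
t=2: Δ0=00111110 Δ1=01111110 | 1Δ

3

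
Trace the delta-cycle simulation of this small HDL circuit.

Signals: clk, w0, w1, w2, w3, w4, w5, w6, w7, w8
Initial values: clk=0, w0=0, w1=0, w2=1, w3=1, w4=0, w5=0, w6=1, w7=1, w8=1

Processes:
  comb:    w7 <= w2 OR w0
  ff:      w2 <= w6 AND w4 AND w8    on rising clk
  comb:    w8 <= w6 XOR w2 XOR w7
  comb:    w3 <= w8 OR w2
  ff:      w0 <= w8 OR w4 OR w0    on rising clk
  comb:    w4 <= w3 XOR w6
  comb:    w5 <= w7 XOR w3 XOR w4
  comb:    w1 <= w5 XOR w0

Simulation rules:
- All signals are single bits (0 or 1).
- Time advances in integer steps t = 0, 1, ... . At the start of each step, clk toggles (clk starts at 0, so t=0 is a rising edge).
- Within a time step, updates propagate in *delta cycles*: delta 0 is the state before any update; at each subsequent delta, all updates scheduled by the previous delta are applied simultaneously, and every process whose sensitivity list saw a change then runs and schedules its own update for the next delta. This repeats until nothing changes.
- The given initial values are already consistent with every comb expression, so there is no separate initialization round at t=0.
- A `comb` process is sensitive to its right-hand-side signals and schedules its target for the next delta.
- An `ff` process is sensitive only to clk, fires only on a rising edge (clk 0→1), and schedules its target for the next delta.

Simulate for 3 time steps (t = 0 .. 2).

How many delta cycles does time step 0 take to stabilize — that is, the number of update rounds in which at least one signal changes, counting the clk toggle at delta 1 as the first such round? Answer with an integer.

t=0 Δ0: w6=1 w7=1 w3=1 clk=0 w1=0 w5=0 w8=1 w2=1 w4=0 w0=0
  Δ1: clk:0→1
  Δ2: w2:1→0, w0:0→1
  Δ3: w1:0→1, w8:1→0
  Δ4: w3:1→0
  Δ5: w5:0→1, w4:0→1
  Δ6: w1:1→0, w5:1→0
  Δ7: w1:0→1
  (7Δ to stable)
t=1 Δ0: w6=1 w7=1 w3=0 clk=1 w1=1 w5=0 w8=0 w2=0 w4=1 w0=1
  Δ1: clk:1→0
  (1Δ to stable)
t=2 Δ0: w6=1 w7=1 w3=0 clk=0 w1=1 w5=0 w8=0 w2=0 w4=1 w0=1
  Δ1: clk:0→1
  (1Δ to stable)

7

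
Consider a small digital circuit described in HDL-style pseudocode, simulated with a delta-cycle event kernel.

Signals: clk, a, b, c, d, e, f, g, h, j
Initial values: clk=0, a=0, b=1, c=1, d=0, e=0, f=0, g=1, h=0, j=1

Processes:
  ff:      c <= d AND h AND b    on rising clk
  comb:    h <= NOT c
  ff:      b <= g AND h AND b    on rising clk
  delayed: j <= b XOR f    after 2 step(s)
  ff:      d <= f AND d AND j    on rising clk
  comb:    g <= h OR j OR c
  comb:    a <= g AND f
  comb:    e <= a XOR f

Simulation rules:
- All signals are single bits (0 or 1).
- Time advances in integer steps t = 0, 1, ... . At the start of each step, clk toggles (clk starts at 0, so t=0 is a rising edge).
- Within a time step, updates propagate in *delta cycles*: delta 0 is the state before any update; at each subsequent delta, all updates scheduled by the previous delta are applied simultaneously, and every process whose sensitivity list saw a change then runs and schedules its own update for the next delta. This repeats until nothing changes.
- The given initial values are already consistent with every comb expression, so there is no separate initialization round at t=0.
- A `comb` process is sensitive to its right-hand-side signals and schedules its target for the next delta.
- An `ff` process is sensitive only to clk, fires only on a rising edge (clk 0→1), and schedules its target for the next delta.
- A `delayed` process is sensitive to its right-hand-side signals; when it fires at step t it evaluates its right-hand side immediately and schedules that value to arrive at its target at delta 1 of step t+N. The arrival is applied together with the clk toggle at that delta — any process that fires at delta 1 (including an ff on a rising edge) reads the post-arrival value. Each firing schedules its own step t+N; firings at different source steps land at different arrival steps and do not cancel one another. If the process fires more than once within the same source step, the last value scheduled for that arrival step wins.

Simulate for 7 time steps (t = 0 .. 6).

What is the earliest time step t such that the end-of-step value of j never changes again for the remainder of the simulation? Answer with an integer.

2

t0.Δ0 e=0 g=1 j=1 b=1 d=0 a=0 c=1 f=0 h=0 clk=0
t0.Δ1 e=0 g=1 j=1 b=1 d=0 a=0 c=1 f=0 h=0 clk=1
t0.Δ2 e=0 g=1 j=1 b=0 d=0 a=0 c=0 f=0 h=0 clk=1
t0.Δ3 e=0 g=1 j=1 b=0 d=0 a=0 c=0 f=0 h=1 clk=1
t1.Δ0 e=0 g=1 j=1 b=0 d=0 a=0 c=0 f=0 h=1 clk=1
t1.Δ1 e=0 g=1 j=1 b=0 d=0 a=0 c=0 f=0 h=1 clk=0
t2.Δ0 e=0 g=1 j=1 b=0 d=0 a=0 c=0 f=0 h=1 clk=0
t2.Δ1 e=0 g=1 j=0 b=0 d=0 a=0 c=0 f=0 h=1 clk=1
t3.Δ0 e=0 g=1 j=0 b=0 d=0 a=0 c=0 f=0 h=1 clk=1
t3.Δ1 e=0 g=1 j=0 b=0 d=0 a=0 c=0 f=0 h=1 clk=0
t4.Δ0 e=0 g=1 j=0 b=0 d=0 a=0 c=0 f=0 h=1 clk=0
t4.Δ1 e=0 g=1 j=0 b=0 d=0 a=0 c=0 f=0 h=1 clk=1
t5.Δ0 e=0 g=1 j=0 b=0 d=0 a=0 c=0 f=0 h=1 clk=1
t5.Δ1 e=0 g=1 j=0 b=0 d=0 a=0 c=0 f=0 h=1 clk=0
t6.Δ0 e=0 g=1 j=0 b=0 d=0 a=0 c=0 f=0 h=1 clk=0
t6.Δ1 e=0 g=1 j=0 b=0 d=0 a=0 c=0 f=0 h=1 clk=1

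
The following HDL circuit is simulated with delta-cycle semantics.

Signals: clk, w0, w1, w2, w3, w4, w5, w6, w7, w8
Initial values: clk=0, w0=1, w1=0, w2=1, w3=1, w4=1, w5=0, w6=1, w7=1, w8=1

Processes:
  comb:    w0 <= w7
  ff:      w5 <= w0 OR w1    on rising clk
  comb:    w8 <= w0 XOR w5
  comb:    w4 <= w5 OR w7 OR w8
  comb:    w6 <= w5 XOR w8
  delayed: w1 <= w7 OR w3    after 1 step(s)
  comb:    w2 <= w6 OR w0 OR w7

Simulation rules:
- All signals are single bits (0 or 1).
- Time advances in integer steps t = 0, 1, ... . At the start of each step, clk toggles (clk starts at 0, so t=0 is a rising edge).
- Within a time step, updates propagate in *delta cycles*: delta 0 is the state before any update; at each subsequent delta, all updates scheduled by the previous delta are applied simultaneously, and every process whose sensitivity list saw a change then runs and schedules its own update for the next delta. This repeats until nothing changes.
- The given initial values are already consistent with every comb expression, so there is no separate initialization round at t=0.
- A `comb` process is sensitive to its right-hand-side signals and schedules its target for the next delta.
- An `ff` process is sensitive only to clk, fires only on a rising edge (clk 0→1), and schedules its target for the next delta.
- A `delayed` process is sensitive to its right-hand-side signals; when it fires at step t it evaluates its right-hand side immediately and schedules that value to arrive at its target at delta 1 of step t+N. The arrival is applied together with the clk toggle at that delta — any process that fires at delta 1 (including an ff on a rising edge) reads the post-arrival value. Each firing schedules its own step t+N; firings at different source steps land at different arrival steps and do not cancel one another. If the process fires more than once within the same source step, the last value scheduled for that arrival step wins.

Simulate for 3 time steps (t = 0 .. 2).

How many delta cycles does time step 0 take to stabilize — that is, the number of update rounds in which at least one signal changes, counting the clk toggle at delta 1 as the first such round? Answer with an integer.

[bits: w6,w7,w1,w4,w5,w3,w2,w8,clk,w0]
t=0: Δ0=1101011101 Δ1=1101011111 Δ2=1101111111 Δ3=0101111011 Δ4=1101111011 | 4Δ
t=1: Δ0=1101111011 Δ1=1101111001 | 1Δ
t=2: Δ0=1101111001 Δ1=1101111011 | 1Δ

4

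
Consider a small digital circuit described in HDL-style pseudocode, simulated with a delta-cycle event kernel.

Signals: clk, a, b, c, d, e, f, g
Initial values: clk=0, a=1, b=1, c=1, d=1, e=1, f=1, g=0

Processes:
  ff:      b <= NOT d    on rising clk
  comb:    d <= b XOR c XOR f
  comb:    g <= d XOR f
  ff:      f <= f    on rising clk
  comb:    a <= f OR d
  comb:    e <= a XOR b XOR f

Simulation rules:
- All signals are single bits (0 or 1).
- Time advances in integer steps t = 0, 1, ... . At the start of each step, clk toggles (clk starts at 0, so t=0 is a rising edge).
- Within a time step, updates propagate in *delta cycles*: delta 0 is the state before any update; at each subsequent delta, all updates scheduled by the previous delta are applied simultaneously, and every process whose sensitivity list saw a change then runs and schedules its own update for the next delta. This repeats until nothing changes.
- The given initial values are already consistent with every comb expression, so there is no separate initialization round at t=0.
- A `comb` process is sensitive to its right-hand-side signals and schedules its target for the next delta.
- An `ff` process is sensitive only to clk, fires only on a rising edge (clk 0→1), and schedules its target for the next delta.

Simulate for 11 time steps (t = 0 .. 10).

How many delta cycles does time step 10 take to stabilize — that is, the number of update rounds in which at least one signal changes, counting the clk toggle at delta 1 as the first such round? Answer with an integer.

t=0 Δ0: g=0 f=1 d=1 c=1 a=1 clk=0 e=1 b=1
  Δ1: clk:0→1
  Δ2: b:1→0
  Δ3: d:1→0, e:1→0
  Δ4: g:0→1
  (4Δ to stable)
t=1 Δ0: g=1 f=1 d=0 c=1 a=1 clk=1 e=0 b=0
  Δ1: clk:1→0
  (1Δ to stable)
t=2 Δ0: g=1 f=1 d=0 c=1 a=1 clk=0 e=0 b=0
  Δ1: clk:0→1
  Δ2: b:0→1
  Δ3: d:0→1, e:0→1
  Δ4: g:1→0
  (4Δ to stable)
t=3 Δ0: g=0 f=1 d=1 c=1 a=1 clk=1 e=1 b=1
  Δ1: clk:1→0
  (1Δ to stable)
t=4 Δ0: g=0 f=1 d=1 c=1 a=1 clk=0 e=1 b=1
  Δ1: clk:0→1
  Δ2: b:1→0
  Δ3: d:1→0, e:1→0
  Δ4: g:0→1
  (4Δ to stable)
t=5 Δ0: g=1 f=1 d=0 c=1 a=1 clk=1 e=0 b=0
  Δ1: clk:1→0
  (1Δ to stable)
t=6 Δ0: g=1 f=1 d=0 c=1 a=1 clk=0 e=0 b=0
  Δ1: clk:0→1
  Δ2: b:0→1
  Δ3: d:0→1, e:0→1
  Δ4: g:1→0
  (4Δ to stable)
t=7 Δ0: g=0 f=1 d=1 c=1 a=1 clk=1 e=1 b=1
  Δ1: clk:1→0
  (1Δ to stable)
t=8 Δ0: g=0 f=1 d=1 c=1 a=1 clk=0 e=1 b=1
  Δ1: clk:0→1
  Δ2: b:1→0
  Δ3: d:1→0, e:1→0
  Δ4: g:0→1
  (4Δ to stable)
t=9 Δ0: g=1 f=1 d=0 c=1 a=1 clk=1 e=0 b=0
  Δ1: clk:1→0
  (1Δ to stable)
t=10 Δ0: g=1 f=1 d=0 c=1 a=1 clk=0 e=0 b=0
  Δ1: clk:0→1
  Δ2: b:0→1
  Δ3: d:0→1, e:0→1
  Δ4: g:1→0
  (4Δ to stable)

4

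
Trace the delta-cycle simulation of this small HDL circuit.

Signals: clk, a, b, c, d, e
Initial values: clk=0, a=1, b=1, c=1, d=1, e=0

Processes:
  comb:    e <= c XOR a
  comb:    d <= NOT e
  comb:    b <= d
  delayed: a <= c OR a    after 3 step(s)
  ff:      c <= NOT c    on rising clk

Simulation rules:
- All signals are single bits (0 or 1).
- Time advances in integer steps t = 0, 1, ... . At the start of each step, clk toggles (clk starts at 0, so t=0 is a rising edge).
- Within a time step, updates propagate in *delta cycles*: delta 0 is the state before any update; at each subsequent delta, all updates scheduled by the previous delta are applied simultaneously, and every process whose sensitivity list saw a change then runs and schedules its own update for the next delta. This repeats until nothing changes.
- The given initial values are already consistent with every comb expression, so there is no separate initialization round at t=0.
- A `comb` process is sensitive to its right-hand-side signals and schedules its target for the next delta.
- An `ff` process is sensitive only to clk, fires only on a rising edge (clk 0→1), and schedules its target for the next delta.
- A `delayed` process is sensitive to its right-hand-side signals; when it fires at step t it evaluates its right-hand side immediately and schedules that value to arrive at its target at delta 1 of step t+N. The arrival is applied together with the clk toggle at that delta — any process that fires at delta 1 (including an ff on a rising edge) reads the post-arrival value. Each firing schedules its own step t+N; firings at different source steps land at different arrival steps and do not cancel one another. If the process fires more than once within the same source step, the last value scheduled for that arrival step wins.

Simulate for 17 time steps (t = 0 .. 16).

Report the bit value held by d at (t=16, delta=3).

1

t=0 Δ0: d=1 c=1 a=1 clk=0 e=0 b=1
  Δ1: clk:0→1
  Δ2: c:1→0
  Δ3: e:0→1
  Δ4: d:1→0
  Δ5: b:1→0
  (5Δ to stable)
t=1 Δ0: d=0 c=0 a=1 clk=1 e=1 b=0
  Δ1: clk:1→0
  (1Δ to stable)
t=2 Δ0: d=0 c=0 a=1 clk=0 e=1 b=0
  Δ1: clk:0→1
  Δ2: c:0→1
  Δ3: e:1→0
  Δ4: d:0→1
  Δ5: b:0→1
  (5Δ to stable)
t=3 Δ0: d=1 c=1 a=1 clk=1 e=0 b=1
  Δ1: clk:1→0
  (1Δ to stable)
t=4 Δ0: d=1 c=1 a=1 clk=0 e=0 b=1
  Δ1: clk:0→1
  Δ2: c:1→0
  Δ3: e:0→1
  Δ4: d:1→0
  Δ5: b:1→0
  (5Δ to stable)
t=5 Δ0: d=0 c=0 a=1 clk=1 e=1 b=0
  Δ1: clk:1→0
  (1Δ to stable)
t=6 Δ0: d=0 c=0 a=1 clk=0 e=1 b=0
  Δ1: clk:0→1
  Δ2: c:0→1
  Δ3: e:1→0
  Δ4: d:0→1
  Δ5: b:0→1
  (5Δ to stable)
t=7 Δ0: d=1 c=1 a=1 clk=1 e=0 b=1
  Δ1: clk:1→0
  (1Δ to stable)
t=8 Δ0: d=1 c=1 a=1 clk=0 e=0 b=1
  Δ1: clk:0→1
  Δ2: c:1→0
  Δ3: e:0→1
  Δ4: d:1→0
  Δ5: b:1→0
  (5Δ to stable)
t=9 Δ0: d=0 c=0 a=1 clk=1 e=1 b=0
  Δ1: clk:1→0
  (1Δ to stable)
t=10 Δ0: d=0 c=0 a=1 clk=0 e=1 b=0
  Δ1: clk:0→1
  Δ2: c:0→1
  Δ3: e:1→0
  Δ4: d:0→1
  Δ5: b:0→1
  (5Δ to stable)
t=11 Δ0: d=1 c=1 a=1 clk=1 e=0 b=1
  Δ1: clk:1→0
  (1Δ to stable)
t=12 Δ0: d=1 c=1 a=1 clk=0 e=0 b=1
  Δ1: clk:0→1
  Δ2: c:1→0
  Δ3: e:0→1
  Δ4: d:1→0
  Δ5: b:1→0
  (5Δ to stable)
t=13 Δ0: d=0 c=0 a=1 clk=1 e=1 b=0
  Δ1: clk:1→0
  (1Δ to stable)
t=14 Δ0: d=0 c=0 a=1 clk=0 e=1 b=0
  Δ1: clk:0→1
  Δ2: c:0→1
  Δ3: e:1→0
  Δ4: d:0→1
  Δ5: b:0→1
  (5Δ to stable)
t=15 Δ0: d=1 c=1 a=1 clk=1 e=0 b=1
  Δ1: clk:1→0
  (1Δ to stable)
t=16 Δ0: d=1 c=1 a=1 clk=0 e=0 b=1
  Δ1: clk:0→1
  Δ2: c:1→0
  Δ3: e:0→1
  Δ4: d:1→0
  Δ5: b:1→0
  (5Δ to stable)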